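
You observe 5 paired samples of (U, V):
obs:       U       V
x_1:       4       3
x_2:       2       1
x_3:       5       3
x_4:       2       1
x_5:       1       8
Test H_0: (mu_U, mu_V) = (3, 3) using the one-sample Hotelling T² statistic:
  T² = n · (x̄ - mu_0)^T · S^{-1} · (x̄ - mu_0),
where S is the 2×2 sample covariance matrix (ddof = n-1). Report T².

Step 1 — sample mean vector:
  mean(U) = (4 + 2 + 5 + 2 + 1) / 5 = 14/5 = 2.8
  mean(V) = (3 + 1 + 3 + 1 + 8) / 5 = 16/5 = 3.2
  x̄ = (2.8, 3.2),  deviation x̄ - mu_0 = (2.8, 3.2) - (3, 3) = (-0.2, 0.2).

Step 2 — sample covariance matrix, S[i,j] = (1/(n-1)) · Σ_k (x_{k,i} - mean_i) · (x_{k,j} - mean_j), divisor n-1 = 4:
  S[U,U] = ((1.2)·(1.2) + (-0.8)·(-0.8) + (2.2)·(2.2) + (-0.8)·(-0.8) + (-1.8)·(-1.8)) / 4 = 10.8/4 = 2.7
  S[U,V] = ((1.2)·(-0.2) + (-0.8)·(-2.2) + (2.2)·(-0.2) + (-0.8)·(-2.2) + (-1.8)·(4.8)) / 4 = -5.8/4 = -1.45
  S[V,V] = ((-0.2)·(-0.2) + (-2.2)·(-2.2) + (-0.2)·(-0.2) + (-2.2)·(-2.2) + (4.8)·(4.8)) / 4 = 32.8/4 = 8.2
  S = [[2.7, -1.45],
 [-1.45, 8.2]].

Step 3 — invert S. det(S) = 2.7·8.2 - (-1.45)² = 20.0375.
  S^{-1} = (1/det) · [[d, -b], [-b, a]] = [[0.4092, 0.0724],
 [0.0724, 0.1347]].

Step 4 — quadratic form (x̄ - mu_0)^T · S^{-1} · (x̄ - mu_0):
  S^{-1} · (x̄ - mu_0) = (-0.0674, 0.0125),
  (x̄ - mu_0)^T · [...] = (-0.2)·(-0.0674) + (0.2)·(0.0125) = 0.016.

Step 5 — scale by n: T² = 5 · 0.016 = 0.0799.

T² ≈ 0.0799


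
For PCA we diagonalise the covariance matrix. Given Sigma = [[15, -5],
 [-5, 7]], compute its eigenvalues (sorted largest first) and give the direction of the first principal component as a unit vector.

Step 1 — characteristic polynomial of 2×2 Sigma:
  det(Sigma - λI) = λ² - trace · λ + det = 0.
  trace = 15 + 7 = 22, det = 15·7 - (-5)² = 80.
Step 2 — discriminant:
  Δ = trace² - 4·det = 484 - 320 = 164.
Step 3 — eigenvalues:
  λ = (trace ± √Δ)/2 = (22 ± 12.8062)/2,
  λ_1 = 17.4031,  λ_2 = 4.5969.

Step 4 — unit eigenvector for λ_1: solve (Sigma - λ_1 I)v = 0. First row:
  (15 - 17.4031)·v_x + (-5)·v_y = 0, i.e. (-2.4031)·v_x + (-5)·v_y = 0,
  so v ∝ (b, λ_1 - a) = (-5, 2.4031); multiply by -1 so the first entry is positive: u = (5, -2.4031).
  ||u|| = √((5)² + (-2.4031)²) = √(30.775) ≈ 5.5475,
  v_1 = u/||u|| ≈ (0.9013, -0.4332) (||v_1|| = 1).

λ_1 = 17.4031,  λ_2 = 4.5969;  v_1 ≈ (0.9013, -0.4332)


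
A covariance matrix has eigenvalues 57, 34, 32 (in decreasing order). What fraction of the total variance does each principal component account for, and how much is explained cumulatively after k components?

Step 1 — total variance = trace(Sigma) = Σ λ_i = 57 + 34 + 32 = 123.

Step 2 — fraction explained by component i = λ_i / Σ λ:
  PC1: 57/123 = 0.4634
  PC2: 34/123 = 0.2764
  PC3: 32/123 = 0.2602

Step 3 — cumulative fraction after k components = (λ_1 + ... + λ_k) / Σ λ:
  k = 1: 57/123 = 0.4634
  k = 2: (57 + 34)/123 = 91/123 = 0.7398
  k = 3: (57 + 34 + 32)/123 = 123/123 = 1

Summary (fraction, with percent):

explained: PC1 0.4634 (46.34%), PC2 0.2764 (27.64%), PC3 0.2602 (26.02%);  cumulative: 0.4634, 0.7398, 1


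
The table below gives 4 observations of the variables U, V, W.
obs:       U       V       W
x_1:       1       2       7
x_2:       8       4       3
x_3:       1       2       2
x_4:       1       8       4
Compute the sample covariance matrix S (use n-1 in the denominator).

Step 1 — column means:
  mean(U) = (1 + 8 + 1 + 1) / 4 = 11/4 = 2.75
  mean(V) = (2 + 4 + 2 + 8) / 4 = 16/4 = 4
  mean(W) = (7 + 3 + 2 + 4) / 4 = 16/4 = 4

Step 2 — sample covariance S[i,j] = (1/(n-1)) · Σ_k (x_{k,i} - mean_i) · (x_{k,j} - mean_j), with n-1 = 3.
  S[U,U] = ((-1.75)·(-1.75) + (5.25)·(5.25) + (-1.75)·(-1.75) + (-1.75)·(-1.75)) / 3 = 36.75/3 = 12.25
  S[U,V] = ((-1.75)·(-2) + (5.25)·(0) + (-1.75)·(-2) + (-1.75)·(4)) / 3 = 0/3 = 0
  S[U,W] = ((-1.75)·(3) + (5.25)·(-1) + (-1.75)·(-2) + (-1.75)·(0)) / 3 = -7/3 = -2.3333
  S[V,V] = ((-2)·(-2) + (0)·(0) + (-2)·(-2) + (4)·(4)) / 3 = 24/3 = 8
  S[V,W] = ((-2)·(3) + (0)·(-1) + (-2)·(-2) + (4)·(0)) / 3 = -2/3 = -0.6667
  S[W,W] = ((3)·(3) + (-1)·(-1) + (-2)·(-2) + (0)·(0)) / 3 = 14/3 = 4.6667

S is symmetric (S[j,i] = S[i,j]). Assembling:

S = [[12.25, 0, -2.3333],
 [0, 8, -0.6667],
 [-2.3333, -0.6667, 4.6667]]


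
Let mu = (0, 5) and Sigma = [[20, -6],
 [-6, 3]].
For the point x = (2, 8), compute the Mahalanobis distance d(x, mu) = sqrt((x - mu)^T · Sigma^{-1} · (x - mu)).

Step 1 — centre the observation: (x - mu) = (2, 3).

Step 2 — invert Sigma. det(Sigma) = 20·3 - (-6)² = 24.
  Sigma^{-1} = (1/det) · [[d, -b], [-b, a]] = [[0.125, 0.25],
 [0.25, 0.8333]].

Step 3 — form the quadratic (x - mu)^T · Sigma^{-1} · (x - mu):
  Sigma^{-1} · (x - mu) = (1, 3).
  (x - mu)^T · [Sigma^{-1} · (x - mu)] = (2)·(1) + (3)·(3) = 11.

Step 4 — take square root: d = √(11) ≈ 3.3166.

d(x, mu) = √(11) ≈ 3.3166


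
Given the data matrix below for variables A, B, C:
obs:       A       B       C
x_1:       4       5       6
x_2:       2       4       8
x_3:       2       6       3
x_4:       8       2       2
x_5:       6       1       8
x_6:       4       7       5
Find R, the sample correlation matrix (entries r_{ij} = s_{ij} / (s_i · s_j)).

Step 1 — column means:
  mean(A) = (4 + 2 + 2 + 8 + 6 + 4) / 6 = 26/6 = 4.3333
  mean(B) = (5 + 4 + 6 + 2 + 1 + 7) / 6 = 25/6 = 4.1667
  mean(C) = (6 + 8 + 3 + 2 + 8 + 5) / 6 = 32/6 = 5.3333

Step 2 — sample variances and covariances s[i,j] = (1/(n-1)) · Σ_k (x_{k,i} - mean_i) · (x_{k,j} - mean_j), with n-1 = 5:
  s[A,A] = ((-0.3333)·(-0.3333) + (-2.3333)·(-2.3333) + (-2.3333)·(-2.3333) + (3.6667)·(3.6667) + (1.6667)·(1.6667) + (-0.3333)·(-0.3333)) / 5 = 27.3333/5 = 5.4667
  s[A,B] = ((-0.3333)·(0.8333) + (-2.3333)·(-0.1667) + (-2.3333)·(1.8333) + (3.6667)·(-2.1667) + (1.6667)·(-3.1667) + (-0.3333)·(2.8333)) / 5 = -18.3333/5 = -3.6667
  s[A,C] = ((-0.3333)·(0.6667) + (-2.3333)·(2.6667) + (-2.3333)·(-2.3333) + (3.6667)·(-3.3333) + (1.6667)·(2.6667) + (-0.3333)·(-0.3333)) / 5 = -8.6667/5 = -1.7333
  s[B,B] = ((0.8333)·(0.8333) + (-0.1667)·(-0.1667) + (1.8333)·(1.8333) + (-2.1667)·(-2.1667) + (-3.1667)·(-3.1667) + (2.8333)·(2.8333)) / 5 = 26.8333/5 = 5.3667
  s[B,C] = ((0.8333)·(0.6667) + (-0.1667)·(2.6667) + (1.8333)·(-2.3333) + (-2.1667)·(-3.3333) + (-3.1667)·(2.6667) + (2.8333)·(-0.3333)) / 5 = -6.3333/5 = -1.2667
  s[C,C] = ((0.6667)·(0.6667) + (2.6667)·(2.6667) + (-2.3333)·(-2.3333) + (-3.3333)·(-3.3333) + (2.6667)·(2.6667) + (-0.3333)·(-0.3333)) / 5 = 31.3333/5 = 6.2667
  Sample standard deviations s_i = √(s[i,i]):
  s(A) = √(5.4667) = 2.3381
  s(B) = √(5.3667) = 2.3166
  s(C) = √(6.2667) = 2.5033

Step 3 — r_{ij} = s_{ij} / (s_i · s_j):
  r[A,A] = 1 (diagonal).
  r[A,B] = -3.6667 / (2.3381 · 2.3166) = -3.6667 / 5.4164 = -0.677
  r[A,C] = -1.7333 / (2.3381 · 2.5033) = -1.7333 / 5.853 = -0.2961
  r[B,B] = 1 (diagonal).
  r[B,C] = -1.2667 / (2.3166 · 2.5033) = -1.2667 / 5.7992 = -0.2184
  r[C,C] = 1 (diagonal).

R is symmetric with unit diagonal. Assembling:

R = [[1, -0.677, -0.2961],
 [-0.677, 1, -0.2184],
 [-0.2961, -0.2184, 1]]


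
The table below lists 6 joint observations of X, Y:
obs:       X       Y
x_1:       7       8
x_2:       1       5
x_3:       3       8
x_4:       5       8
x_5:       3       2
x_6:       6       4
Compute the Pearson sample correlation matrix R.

Step 1 — column means:
  mean(X) = (7 + 1 + 3 + 5 + 3 + 6) / 6 = 25/6 = 4.1667
  mean(Y) = (8 + 5 + 8 + 8 + 2 + 4) / 6 = 35/6 = 5.8333

Step 2 — sample variances and covariances s[i,j] = (1/(n-1)) · Σ_k (x_{k,i} - mean_i) · (x_{k,j} - mean_j), with n-1 = 5:
  s[X,X] = ((2.8333)·(2.8333) + (-3.1667)·(-3.1667) + (-1.1667)·(-1.1667) + (0.8333)·(0.8333) + (-1.1667)·(-1.1667) + (1.8333)·(1.8333)) / 5 = 24.8333/5 = 4.9667
  s[X,Y] = ((2.8333)·(2.1667) + (-3.1667)·(-0.8333) + (-1.1667)·(2.1667) + (0.8333)·(2.1667) + (-1.1667)·(-3.8333) + (1.8333)·(-1.8333)) / 5 = 9.1667/5 = 1.8333
  s[Y,Y] = ((2.1667)·(2.1667) + (-0.8333)·(-0.8333) + (2.1667)·(2.1667) + (2.1667)·(2.1667) + (-3.8333)·(-3.8333) + (-1.8333)·(-1.8333)) / 5 = 32.8333/5 = 6.5667
  Sample standard deviations s_i = √(s[i,i]):
  s(X) = √(4.9667) = 2.2286
  s(Y) = √(6.5667) = 2.5626

Step 3 — r_{ij} = s_{ij} / (s_i · s_j):
  r[X,X] = 1 (diagonal).
  r[X,Y] = 1.8333 / (2.2286 · 2.5626) = 1.8333 / 5.7109 = 0.321
  r[Y,Y] = 1 (diagonal).

R is symmetric with unit diagonal. Assembling:

R = [[1, 0.321],
 [0.321, 1]]


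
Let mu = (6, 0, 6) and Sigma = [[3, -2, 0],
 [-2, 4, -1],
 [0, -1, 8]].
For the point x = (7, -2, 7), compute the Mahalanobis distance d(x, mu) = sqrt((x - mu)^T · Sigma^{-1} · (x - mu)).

Step 1 — centre the observation: (x - mu) = (1, -2, 1).

Step 2 — invert Sigma (cofactor / det for 3×3, or solve directly):
  Sigma^{-1} = [[0.5082, 0.2623, 0.0328],
 [0.2623, 0.3934, 0.0492],
 [0.0328, 0.0492, 0.1311]].

Step 3 — form the quadratic (x - mu)^T · Sigma^{-1} · (x - mu):
  Sigma^{-1} · (x - mu) = (0.0164, -0.4754, 0.0656).
  (x - mu)^T · [Sigma^{-1} · (x - mu)] = (1)·(0.0164) + (-2)·(-0.4754) + (1)·(0.0656) = 1.0328.

Step 4 — take square root: d = √(1.0328) ≈ 1.0163.

d(x, mu) = √(1.0328) ≈ 1.0163


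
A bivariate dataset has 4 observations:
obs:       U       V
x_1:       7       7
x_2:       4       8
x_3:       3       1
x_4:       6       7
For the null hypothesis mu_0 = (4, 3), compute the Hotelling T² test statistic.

Step 1 — sample mean vector:
  mean(U) = (7 + 4 + 3 + 6) / 4 = 20/4 = 5
  mean(V) = (7 + 8 + 1 + 7) / 4 = 23/4 = 5.75
  x̄ = (5, 5.75),  deviation x̄ - mu_0 = (5, 5.75) - (4, 3) = (1, 2.75).

Step 2 — sample covariance matrix, S[i,j] = (1/(n-1)) · Σ_k (x_{k,i} - mean_i) · (x_{k,j} - mean_j), divisor n-1 = 3:
  S[U,U] = ((2)·(2) + (-1)·(-1) + (-2)·(-2) + (1)·(1)) / 3 = 10/3 = 3.3333
  S[U,V] = ((2)·(1.25) + (-1)·(2.25) + (-2)·(-4.75) + (1)·(1.25)) / 3 = 11/3 = 3.6667
  S[V,V] = ((1.25)·(1.25) + (2.25)·(2.25) + (-4.75)·(-4.75) + (1.25)·(1.25)) / 3 = 30.75/3 = 10.25
  S = [[3.3333, 3.6667],
 [3.6667, 10.25]].

Step 3 — invert S. det(S) = 3.3333·10.25 - (3.6667)² = 20.7222.
  S^{-1} = (1/det) · [[d, -b], [-b, a]] = [[0.4946, -0.1769],
 [-0.1769, 0.1609]].

Step 4 — quadratic form (x̄ - mu_0)^T · S^{-1} · (x̄ - mu_0):
  S^{-1} · (x̄ - mu_0) = (0.008, 0.2654),
  (x̄ - mu_0)^T · [...] = (1)·(0.008) + (2.75)·(0.2654) = 0.7379.

Step 5 — scale by n: T² = 4 · 0.7379 = 2.9517.

T² ≈ 2.9517


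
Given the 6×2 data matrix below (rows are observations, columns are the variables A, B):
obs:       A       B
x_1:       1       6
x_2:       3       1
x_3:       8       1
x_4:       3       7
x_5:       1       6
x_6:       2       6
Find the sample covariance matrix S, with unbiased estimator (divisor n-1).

Step 1 — column means:
  mean(A) = (1 + 3 + 8 + 3 + 1 + 2) / 6 = 18/6 = 3
  mean(B) = (6 + 1 + 1 + 7 + 6 + 6) / 6 = 27/6 = 4.5

Step 2 — sample covariance S[i,j] = (1/(n-1)) · Σ_k (x_{k,i} - mean_i) · (x_{k,j} - mean_j), with n-1 = 5.
  S[A,A] = ((-2)·(-2) + (0)·(0) + (5)·(5) + (0)·(0) + (-2)·(-2) + (-1)·(-1)) / 5 = 34/5 = 6.8
  S[A,B] = ((-2)·(1.5) + (0)·(-3.5) + (5)·(-3.5) + (0)·(2.5) + (-2)·(1.5) + (-1)·(1.5)) / 5 = -25/5 = -5
  S[B,B] = ((1.5)·(1.5) + (-3.5)·(-3.5) + (-3.5)·(-3.5) + (2.5)·(2.5) + (1.5)·(1.5) + (1.5)·(1.5)) / 5 = 37.5/5 = 7.5

S is symmetric (S[j,i] = S[i,j]). Assembling:

S = [[6.8, -5],
 [-5, 7.5]]


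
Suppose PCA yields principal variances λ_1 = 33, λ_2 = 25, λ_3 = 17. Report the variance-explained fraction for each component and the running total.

Step 1 — total variance = trace(Sigma) = Σ λ_i = 33 + 25 + 17 = 75.

Step 2 — fraction explained by component i = λ_i / Σ λ:
  PC1: 33/75 = 0.44
  PC2: 25/75 = 0.3333
  PC3: 17/75 = 0.2267

Step 3 — cumulative fraction after k components = (λ_1 + ... + λ_k) / Σ λ:
  k = 1: 33/75 = 0.44
  k = 2: (33 + 25)/75 = 58/75 = 0.7733
  k = 3: (33 + 25 + 17)/75 = 75/75 = 1

Summary (fraction, with percent):

explained: PC1 0.44 (44%), PC2 0.3333 (33.33%), PC3 0.2267 (22.67%);  cumulative: 0.44, 0.7733, 1


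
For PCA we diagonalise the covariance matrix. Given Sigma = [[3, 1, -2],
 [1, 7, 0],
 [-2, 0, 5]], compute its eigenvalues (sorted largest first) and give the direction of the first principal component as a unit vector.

Step 1 — characteristic polynomial p(λ) = det(λI - Sigma) = λ³ - tr·λ² + c_1·λ - det, where tr = trace, c_1 = sum of the principal 2×2 minors, det = det(Sigma):
  tr = 3 + 7 + 5 = 15,
  c_1 = (3·7 - (1)²) + (3·5 - (-2)²) + (7·5 - (0)²) = 20 + 11 + 35 = 66,
  det = 3·(7·5 - (0)²) - (1)·((1)·5 - (0)·(-2)) + (-2)·((1)·(0) - 7·(-2)) = 3·(35) - (1)·(5) + (-2)·(14) = 72.
  So p(λ) = λ³ - 15λ² + 66λ - 72.
Step 2 — look for an integer root (rational root theorem: any rational root is an integer divisor of 72). Testing λ = 6:
  p(6) = 216 - 540 + 396 - 72 = 0  ✓
  Dividing out (λ - 6): p(λ) = (λ - 6)(λ² - 9λ + 12).
Step 3 — remaining eigenvalues from the quadratic λ² - 9λ + 12 = 0:
  Δ = 9² - 4·12 = 81 - 48 = 33,  λ = (9 ± √33)/2 = (9 ± 5.7446)/2 ≈ 7.3723 or 1.6277.
  Sorted: λ_1 = 7.3723,  λ_2 = 6,  λ_3 = 1.6277  (check: sum = 15 = tr ✓).

Step 4 — unit eigenvector for λ_1 ≈ 7.3723: v spans the null space of (Sigma - λ_1 I), whose rows are
  r_1 = (-4.3723, 1, -2),  r_2 = (1, -0.3723, 0),  r_3 = (-2, 0, -2.3723).
  v is orthogonal to every row, so take v ∝ r_1 × r_2 = ((1)·(0) - (-2)·(-0.3723), (-2)·(1) - (-4.3723)·(0), (-4.3723)·(-0.3723) - (1)·(1)) ≈ (-0.7446, -2, 0.6277).
  Rescale (multiply by -1 so the first nonzero entry is positive): u = (0.7446, 2, -0.6277).
  ||u|| = √((0.7446)² + (2)² + (-0.6277)²) = √(4.9484) ≈ 2.2245,  v_1 = u/||u|| ≈ (0.3347, 0.8991, -0.2822) (||v_1|| = 1).

λ_1 = 7.3723,  λ_2 = 6,  λ_3 = 1.6277;  v_1 ≈ (0.3347, 0.8991, -0.2822)


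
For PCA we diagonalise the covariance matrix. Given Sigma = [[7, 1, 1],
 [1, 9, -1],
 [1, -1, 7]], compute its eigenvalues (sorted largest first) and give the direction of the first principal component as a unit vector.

Step 1 — characteristic polynomial p(λ) = det(λI - Sigma) = λ³ - tr·λ² + c_1·λ - det, where tr = trace, c_1 = sum of the principal 2×2 minors, det = det(Sigma):
  tr = 7 + 9 + 7 = 23,
  c_1 = (7·9 - (1)²) + (7·7 - (1)²) + (9·7 - (-1)²) = 62 + 48 + 62 = 172,
  det = 7·(9·7 - (-1)²) - (1)·((1)·7 - (-1)·(1)) + (1)·((1)·(-1) - 9·(1)) = 7·(62) - (1)·(8) + (1)·(-10) = 416.
  So p(λ) = λ³ - 23λ² + 172λ - 416.
Step 2 — look for an integer root (rational root theorem: any rational root is an integer divisor of 416). Testing λ = 8:
  p(8) = 512 - 1472 + 1376 - 416 = 0  ✓
  Dividing out (λ - 8): p(λ) = (λ - 8)(λ² - 15λ + 52).
Step 3 — remaining eigenvalues from the quadratic λ² - 15λ + 52 = 0:
  Δ = 15² - 4·52 = 225 - 208 = 17,  λ = (15 ± √17)/2 = (15 ± 4.1231)/2 ≈ 9.5616 or 5.4384.
  Sorted: λ_1 = 9.5616,  λ_2 = 8,  λ_3 = 5.4384  (check: sum = 23 = tr ✓).

Step 4 — unit eigenvector for λ_1 ≈ 9.5616: v spans the null space of (Sigma - λ_1 I), whose rows are
  r_1 = (-2.5616, 1, 1),  r_2 = (1, -0.5616, -1),  r_3 = (1, -1, -2.5616).
  v is orthogonal to every row, so take v ∝ r_1 × r_2 = ((1)·(-1) - (1)·(-0.5616), (1)·(1) - (-2.5616)·(-1), (-2.5616)·(-0.5616) - (1)·(1)) ≈ (-0.4384, -1.5616, 0.4384).
  Rescale (multiply by -1 so the first nonzero entry is positive): u = (0.4384, 1.5616, -0.4384).
  ||u|| = √((0.4384)² + (1.5616)² + (-0.4384)²) = √(2.8229) ≈ 1.6802,  v_1 = u/||u|| ≈ (0.261, 0.9294, -0.261) (||v_1|| = 1).

λ_1 = 9.5616,  λ_2 = 8,  λ_3 = 5.4384;  v_1 ≈ (0.261, 0.9294, -0.261)


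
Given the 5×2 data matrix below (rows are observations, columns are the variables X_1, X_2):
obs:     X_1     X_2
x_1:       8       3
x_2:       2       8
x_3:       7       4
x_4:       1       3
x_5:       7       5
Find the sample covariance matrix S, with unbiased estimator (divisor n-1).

Step 1 — column means:
  mean(X_1) = (8 + 2 + 7 + 1 + 7) / 5 = 25/5 = 5
  mean(X_2) = (3 + 8 + 4 + 3 + 5) / 5 = 23/5 = 4.6

Step 2 — sample covariance S[i,j] = (1/(n-1)) · Σ_k (x_{k,i} - mean_i) · (x_{k,j} - mean_j), with n-1 = 4.
  S[X_1,X_1] = ((3)·(3) + (-3)·(-3) + (2)·(2) + (-4)·(-4) + (2)·(2)) / 4 = 42/4 = 10.5
  S[X_1,X_2] = ((3)·(-1.6) + (-3)·(3.4) + (2)·(-0.6) + (-4)·(-1.6) + (2)·(0.4)) / 4 = -9/4 = -2.25
  S[X_2,X_2] = ((-1.6)·(-1.6) + (3.4)·(3.4) + (-0.6)·(-0.6) + (-1.6)·(-1.6) + (0.4)·(0.4)) / 4 = 17.2/4 = 4.3

S is symmetric (S[j,i] = S[i,j]). Assembling:

S = [[10.5, -2.25],
 [-2.25, 4.3]]


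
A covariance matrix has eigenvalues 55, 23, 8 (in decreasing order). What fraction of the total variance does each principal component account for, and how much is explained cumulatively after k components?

Step 1 — total variance = trace(Sigma) = Σ λ_i = 55 + 23 + 8 = 86.

Step 2 — fraction explained by component i = λ_i / Σ λ:
  PC1: 55/86 = 0.6395
  PC2: 23/86 = 0.2674
  PC3: 8/86 = 0.093

Step 3 — cumulative fraction after k components = (λ_1 + ... + λ_k) / Σ λ:
  k = 1: 55/86 = 0.6395
  k = 2: (55 + 23)/86 = 78/86 = 0.907
  k = 3: (55 + 23 + 8)/86 = 86/86 = 1

Summary (fraction, with percent):

explained: PC1 0.6395 (63.95%), PC2 0.2674 (26.74%), PC3 0.093 (9.3%);  cumulative: 0.6395, 0.907, 1


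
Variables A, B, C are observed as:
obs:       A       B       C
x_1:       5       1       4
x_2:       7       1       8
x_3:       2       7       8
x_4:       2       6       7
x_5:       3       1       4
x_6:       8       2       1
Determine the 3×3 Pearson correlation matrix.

Step 1 — column means:
  mean(A) = (5 + 7 + 2 + 2 + 3 + 8) / 6 = 27/6 = 4.5
  mean(B) = (1 + 1 + 7 + 6 + 1 + 2) / 6 = 18/6 = 3
  mean(C) = (4 + 8 + 8 + 7 + 4 + 1) / 6 = 32/6 = 5.3333

Step 2 — sample variances and covariances s[i,j] = (1/(n-1)) · Σ_k (x_{k,i} - mean_i) · (x_{k,j} - mean_j), with n-1 = 5:
  s[A,A] = ((0.5)·(0.5) + (2.5)·(2.5) + (-2.5)·(-2.5) + (-2.5)·(-2.5) + (-1.5)·(-1.5) + (3.5)·(3.5)) / 5 = 33.5/5 = 6.7
  s[A,B] = ((0.5)·(-2) + (2.5)·(-2) + (-2.5)·(4) + (-2.5)·(3) + (-1.5)·(-2) + (3.5)·(-1)) / 5 = -24/5 = -4.8
  s[A,C] = ((0.5)·(-1.3333) + (2.5)·(2.6667) + (-2.5)·(2.6667) + (-2.5)·(1.6667) + (-1.5)·(-1.3333) + (3.5)·(-4.3333)) / 5 = -18/5 = -3.6
  s[B,B] = ((-2)·(-2) + (-2)·(-2) + (4)·(4) + (3)·(3) + (-2)·(-2) + (-1)·(-1)) / 5 = 38/5 = 7.6
  s[B,C] = ((-2)·(-1.3333) + (-2)·(2.6667) + (4)·(2.6667) + (3)·(1.6667) + (-2)·(-1.3333) + (-1)·(-4.3333)) / 5 = 20/5 = 4
  s[C,C] = ((-1.3333)·(-1.3333) + (2.6667)·(2.6667) + (2.6667)·(2.6667) + (1.6667)·(1.6667) + (-1.3333)·(-1.3333) + (-4.3333)·(-4.3333)) / 5 = 39.3333/5 = 7.8667
  Sample standard deviations s_i = √(s[i,i]):
  s(A) = √(6.7) = 2.5884
  s(B) = √(7.6) = 2.7568
  s(C) = √(7.8667) = 2.8048

Step 3 — r_{ij} = s_{ij} / (s_i · s_j):
  r[A,A] = 1 (diagonal).
  r[A,B] = -4.8 / (2.5884 · 2.7568) = -4.8 / 7.1358 = -0.6727
  r[A,C] = -3.6 / (2.5884 · 2.8048) = -3.6 / 7.2599 = -0.4959
  r[B,B] = 1 (diagonal).
  r[B,C] = 4 / (2.7568 · 2.8048) = 4 / 7.7322 = 0.5173
  r[C,C] = 1 (diagonal).

R is symmetric with unit diagonal. Assembling:

R = [[1, -0.6727, -0.4959],
 [-0.6727, 1, 0.5173],
 [-0.4959, 0.5173, 1]]


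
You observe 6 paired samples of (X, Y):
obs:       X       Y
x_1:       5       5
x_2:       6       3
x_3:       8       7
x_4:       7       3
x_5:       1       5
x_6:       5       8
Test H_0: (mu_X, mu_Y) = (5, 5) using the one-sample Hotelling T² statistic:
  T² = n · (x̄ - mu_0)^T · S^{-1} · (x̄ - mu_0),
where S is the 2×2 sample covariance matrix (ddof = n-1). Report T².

Step 1 — sample mean vector:
  mean(X) = (5 + 6 + 8 + 7 + 1 + 5) / 6 = 32/6 = 5.3333
  mean(Y) = (5 + 3 + 7 + 3 + 5 + 8) / 6 = 31/6 = 5.1667
  x̄ = (5.3333, 5.1667),  deviation x̄ - mu_0 = (5.3333, 5.1667) - (5, 5) = (0.3333, 0.1667).

Step 2 — sample covariance matrix, S[i,j] = (1/(n-1)) · Σ_k (x_{k,i} - mean_i) · (x_{k,j} - mean_j), divisor n-1 = 5:
  S[X,X] = ((-0.3333)·(-0.3333) + (0.6667)·(0.6667) + (2.6667)·(2.6667) + (1.6667)·(1.6667) + (-4.3333)·(-4.3333) + (-0.3333)·(-0.3333)) / 5 = 29.3333/5 = 5.8667
  S[X,Y] = ((-0.3333)·(-0.1667) + (0.6667)·(-2.1667) + (2.6667)·(1.8333) + (1.6667)·(-2.1667) + (-4.3333)·(-0.1667) + (-0.3333)·(2.8333)) / 5 = -0.3333/5 = -0.0667
  S[Y,Y] = ((-0.1667)·(-0.1667) + (-2.1667)·(-2.1667) + (1.8333)·(1.8333) + (-2.1667)·(-2.1667) + (-0.1667)·(-0.1667) + (2.8333)·(2.8333)) / 5 = 20.8333/5 = 4.1667
  S = [[5.8667, -0.0667],
 [-0.0667, 4.1667]].

Step 3 — invert S. det(S) = 5.8667·4.1667 - (-0.0667)² = 24.44.
  S^{-1} = (1/det) · [[d, -b], [-b, a]] = [[0.1705, 0.0027],
 [0.0027, 0.24]].

Step 4 — quadratic form (x̄ - mu_0)^T · S^{-1} · (x̄ - mu_0):
  S^{-1} · (x̄ - mu_0) = (0.0573, 0.0409),
  (x̄ - mu_0)^T · [...] = (0.3333)·(0.0573) + (0.1667)·(0.0409) = 0.0259.

Step 5 — scale by n: T² = 6 · 0.0259 = 0.1555.

T² ≈ 0.1555


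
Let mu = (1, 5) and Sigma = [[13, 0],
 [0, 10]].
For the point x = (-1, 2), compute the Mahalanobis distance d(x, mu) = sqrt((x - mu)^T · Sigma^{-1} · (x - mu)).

Step 1 — centre the observation: (x - mu) = (-2, -3).

Step 2 — invert Sigma. det(Sigma) = 13·10 - (0)² = 130.
  Sigma^{-1} = (1/det) · [[d, -b], [-b, a]] = [[0.0769, 0],
 [0, 0.1]].

Step 3 — form the quadratic (x - mu)^T · Sigma^{-1} · (x - mu):
  Sigma^{-1} · (x - mu) = (-0.1538, -0.3).
  (x - mu)^T · [Sigma^{-1} · (x - mu)] = (-2)·(-0.1538) + (-3)·(-0.3) = 1.2077.

Step 4 — take square root: d = √(1.2077) ≈ 1.099.

d(x, mu) = √(1.2077) ≈ 1.099


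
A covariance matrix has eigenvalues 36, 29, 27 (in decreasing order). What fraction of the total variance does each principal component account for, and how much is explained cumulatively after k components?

Step 1 — total variance = trace(Sigma) = Σ λ_i = 36 + 29 + 27 = 92.

Step 2 — fraction explained by component i = λ_i / Σ λ:
  PC1: 36/92 = 0.3913
  PC2: 29/92 = 0.3152
  PC3: 27/92 = 0.2935

Step 3 — cumulative fraction after k components = (λ_1 + ... + λ_k) / Σ λ:
  k = 1: 36/92 = 0.3913
  k = 2: (36 + 29)/92 = 65/92 = 0.7065
  k = 3: (36 + 29 + 27)/92 = 92/92 = 1

Summary (fraction, with percent):

explained: PC1 0.3913 (39.13%), PC2 0.3152 (31.52%), PC3 0.2935 (29.35%);  cumulative: 0.3913, 0.7065, 1


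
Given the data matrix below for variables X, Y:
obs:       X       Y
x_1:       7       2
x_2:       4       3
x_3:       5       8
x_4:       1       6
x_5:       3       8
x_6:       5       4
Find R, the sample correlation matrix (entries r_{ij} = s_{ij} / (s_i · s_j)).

Step 1 — column means:
  mean(X) = (7 + 4 + 5 + 1 + 3 + 5) / 6 = 25/6 = 4.1667
  mean(Y) = (2 + 3 + 8 + 6 + 8 + 4) / 6 = 31/6 = 5.1667

Step 2 — sample variances and covariances s[i,j] = (1/(n-1)) · Σ_k (x_{k,i} - mean_i) · (x_{k,j} - mean_j), with n-1 = 5:
  s[X,X] = ((2.8333)·(2.8333) + (-0.1667)·(-0.1667) + (0.8333)·(0.8333) + (-3.1667)·(-3.1667) + (-1.1667)·(-1.1667) + (0.8333)·(0.8333)) / 5 = 20.8333/5 = 4.1667
  s[X,Y] = ((2.8333)·(-3.1667) + (-0.1667)·(-2.1667) + (0.8333)·(2.8333) + (-3.1667)·(0.8333) + (-1.1667)·(2.8333) + (0.8333)·(-1.1667)) / 5 = -13.1667/5 = -2.6333
  s[Y,Y] = ((-3.1667)·(-3.1667) + (-2.1667)·(-2.1667) + (2.8333)·(2.8333) + (0.8333)·(0.8333) + (2.8333)·(2.8333) + (-1.1667)·(-1.1667)) / 5 = 32.8333/5 = 6.5667
  Sample standard deviations s_i = √(s[i,i]):
  s(X) = √(4.1667) = 2.0412
  s(Y) = √(6.5667) = 2.5626

Step 3 — r_{ij} = s_{ij} / (s_i · s_j):
  r[X,X] = 1 (diagonal).
  r[X,Y] = -2.6333 / (2.0412 · 2.5626) = -2.6333 / 5.2308 = -0.5034
  r[Y,Y] = 1 (diagonal).

R is symmetric with unit diagonal. Assembling:

R = [[1, -0.5034],
 [-0.5034, 1]]


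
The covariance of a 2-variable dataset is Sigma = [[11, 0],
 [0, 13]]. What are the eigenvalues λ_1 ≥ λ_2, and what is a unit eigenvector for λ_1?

Step 1 — characteristic polynomial of 2×2 Sigma:
  det(Sigma - λI) = λ² - trace · λ + det = 0.
  trace = 11 + 13 = 24, det = 11·13 - (0)² = 143.
Step 2 — discriminant:
  Δ = trace² - 4·det = 576 - 572 = 4.
Step 3 — eigenvalues:
  λ = (trace ± √Δ)/2 = (24 ± 2)/2,
  λ_1 = 13,  λ_2 = 11.

Step 4 — unit eigenvector for λ_1: Sigma is diagonal, so its eigenvectors are the coordinate axes. λ_1 = 13 is the diagonal entry on the second coordinate axis, hence
  v_1 = (0, 1) (||v_1|| = 1).

λ_1 = 13,  λ_2 = 11;  v_1 ≈ (0, 1)


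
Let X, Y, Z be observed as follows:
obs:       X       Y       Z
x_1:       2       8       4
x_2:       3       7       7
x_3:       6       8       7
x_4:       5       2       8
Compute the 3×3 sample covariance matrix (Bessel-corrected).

Step 1 — column means:
  mean(X) = (2 + 3 + 6 + 5) / 4 = 16/4 = 4
  mean(Y) = (8 + 7 + 8 + 2) / 4 = 25/4 = 6.25
  mean(Z) = (4 + 7 + 7 + 8) / 4 = 26/4 = 6.5

Step 2 — sample covariance S[i,j] = (1/(n-1)) · Σ_k (x_{k,i} - mean_i) · (x_{k,j} - mean_j), with n-1 = 3.
  S[X,X] = ((-2)·(-2) + (-1)·(-1) + (2)·(2) + (1)·(1)) / 3 = 10/3 = 3.3333
  S[X,Y] = ((-2)·(1.75) + (-1)·(0.75) + (2)·(1.75) + (1)·(-4.25)) / 3 = -5/3 = -1.6667
  S[X,Z] = ((-2)·(-2.5) + (-1)·(0.5) + (2)·(0.5) + (1)·(1.5)) / 3 = 7/3 = 2.3333
  S[Y,Y] = ((1.75)·(1.75) + (0.75)·(0.75) + (1.75)·(1.75) + (-4.25)·(-4.25)) / 3 = 24.75/3 = 8.25
  S[Y,Z] = ((1.75)·(-2.5) + (0.75)·(0.5) + (1.75)·(0.5) + (-4.25)·(1.5)) / 3 = -9.5/3 = -3.1667
  S[Z,Z] = ((-2.5)·(-2.5) + (0.5)·(0.5) + (0.5)·(0.5) + (1.5)·(1.5)) / 3 = 9/3 = 3

S is symmetric (S[j,i] = S[i,j]). Assembling:

S = [[3.3333, -1.6667, 2.3333],
 [-1.6667, 8.25, -3.1667],
 [2.3333, -3.1667, 3]]


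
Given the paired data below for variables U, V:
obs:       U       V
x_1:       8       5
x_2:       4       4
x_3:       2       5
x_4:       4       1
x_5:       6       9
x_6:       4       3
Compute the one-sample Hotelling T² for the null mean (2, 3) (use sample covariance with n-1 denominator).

Step 1 — sample mean vector:
  mean(U) = (8 + 4 + 2 + 4 + 6 + 4) / 6 = 28/6 = 4.6667
  mean(V) = (5 + 4 + 5 + 1 + 9 + 3) / 6 = 27/6 = 4.5
  x̄ = (4.6667, 4.5),  deviation x̄ - mu_0 = (4.6667, 4.5) - (2, 3) = (2.6667, 1.5).

Step 2 — sample covariance matrix, S[i,j] = (1/(n-1)) · Σ_k (x_{k,i} - mean_i) · (x_{k,j} - mean_j), divisor n-1 = 5:
  S[U,U] = ((3.3333)·(3.3333) + (-0.6667)·(-0.6667) + (-2.6667)·(-2.6667) + (-0.6667)·(-0.6667) + (1.3333)·(1.3333) + (-0.6667)·(-0.6667)) / 5 = 21.3333/5 = 4.2667
  S[U,V] = ((3.3333)·(0.5) + (-0.6667)·(-0.5) + (-2.6667)·(0.5) + (-0.6667)·(-3.5) + (1.3333)·(4.5) + (-0.6667)·(-1.5)) / 5 = 10/5 = 2
  S[V,V] = ((0.5)·(0.5) + (-0.5)·(-0.5) + (0.5)·(0.5) + (-3.5)·(-3.5) + (4.5)·(4.5) + (-1.5)·(-1.5)) / 5 = 35.5/5 = 7.1
  S = [[4.2667, 2],
 [2, 7.1]].

Step 3 — invert S. det(S) = 4.2667·7.1 - (2)² = 26.2933.
  S^{-1} = (1/det) · [[d, -b], [-b, a]] = [[0.27, -0.0761],
 [-0.0761, 0.1623]].

Step 4 — quadratic form (x̄ - mu_0)^T · S^{-1} · (x̄ - mu_0):
  S^{-1} · (x̄ - mu_0) = (0.606, 0.0406),
  (x̄ - mu_0)^T · [...] = (2.6667)·(0.606) + (1.5)·(0.0406) = 1.6768.

Step 5 — scale by n: T² = 6 · 1.6768 = 10.0609.

T² ≈ 10.0609


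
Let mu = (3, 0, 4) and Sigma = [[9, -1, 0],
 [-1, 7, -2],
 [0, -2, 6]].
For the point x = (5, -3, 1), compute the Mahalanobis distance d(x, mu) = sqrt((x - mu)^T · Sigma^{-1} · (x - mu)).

Step 1 — centre the observation: (x - mu) = (2, -3, -3).

Step 2 — invert Sigma (cofactor / det for 3×3, or solve directly):
  Sigma^{-1} = [[0.1131, 0.0179, 0.006],
 [0.0179, 0.1607, 0.0536],
 [0.006, 0.0536, 0.1845]].

Step 3 — form the quadratic (x - mu)^T · Sigma^{-1} · (x - mu):
  Sigma^{-1} · (x - mu) = (0.1548, -0.6071, -0.7024).
  (x - mu)^T · [Sigma^{-1} · (x - mu)] = (2)·(0.1548) + (-3)·(-0.6071) + (-3)·(-0.7024) = 4.2381.

Step 4 — take square root: d = √(4.2381) ≈ 2.0587.

d(x, mu) = √(4.2381) ≈ 2.0587


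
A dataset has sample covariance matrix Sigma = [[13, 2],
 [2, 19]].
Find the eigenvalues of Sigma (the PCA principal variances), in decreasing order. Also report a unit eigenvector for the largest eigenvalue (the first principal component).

Step 1 — characteristic polynomial of 2×2 Sigma:
  det(Sigma - λI) = λ² - trace · λ + det = 0.
  trace = 13 + 19 = 32, det = 13·19 - (2)² = 243.
Step 2 — discriminant:
  Δ = trace² - 4·det = 1024 - 972 = 52.
Step 3 — eigenvalues:
  λ = (trace ± √Δ)/2 = (32 ± 7.2111)/2,
  λ_1 = 19.6056,  λ_2 = 12.3944.

Step 4 — unit eigenvector for λ_1: solve (Sigma - λ_1 I)v = 0. First row:
  (13 - 19.6056)·v_x + (2)·v_y = 0, i.e. (-6.6056)·v_x + (2)·v_y = 0,
  so v ∝ (b, λ_1 - a) = (2, 6.6056) = u.
  ||u|| = √((2)² + (6.6056)²) = √(47.6333) ≈ 6.9017,
  v_1 = u/||u|| ≈ (0.2898, 0.9571) (||v_1|| = 1).

λ_1 = 19.6056,  λ_2 = 12.3944;  v_1 ≈ (0.2898, 0.9571)


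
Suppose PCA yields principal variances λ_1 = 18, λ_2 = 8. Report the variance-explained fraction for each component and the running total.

Step 1 — total variance = trace(Sigma) = Σ λ_i = 18 + 8 = 26.

Step 2 — fraction explained by component i = λ_i / Σ λ:
  PC1: 18/26 = 0.6923
  PC2: 8/26 = 0.3077

Step 3 — cumulative fraction after k components = (λ_1 + ... + λ_k) / Σ λ:
  k = 1: 18/26 = 0.6923
  k = 2: (18 + 8)/26 = 26/26 = 1

Summary (fraction, with percent):

explained: PC1 0.6923 (69.23%), PC2 0.3077 (30.77%);  cumulative: 0.6923, 1


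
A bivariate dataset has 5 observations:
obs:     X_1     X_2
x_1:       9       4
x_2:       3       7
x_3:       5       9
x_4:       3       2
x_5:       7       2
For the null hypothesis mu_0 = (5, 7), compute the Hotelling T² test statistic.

Step 1 — sample mean vector:
  mean(X_1) = (9 + 3 + 5 + 3 + 7) / 5 = 27/5 = 5.4
  mean(X_2) = (4 + 7 + 9 + 2 + 2) / 5 = 24/5 = 4.8
  x̄ = (5.4, 4.8),  deviation x̄ - mu_0 = (5.4, 4.8) - (5, 7) = (0.4, -2.2).

Step 2 — sample covariance matrix, S[i,j] = (1/(n-1)) · Σ_k (x_{k,i} - mean_i) · (x_{k,j} - mean_j), divisor n-1 = 4:
  S[X_1,X_1] = ((3.6)·(3.6) + (-2.4)·(-2.4) + (-0.4)·(-0.4) + (-2.4)·(-2.4) + (1.6)·(1.6)) / 4 = 27.2/4 = 6.8
  S[X_1,X_2] = ((3.6)·(-0.8) + (-2.4)·(2.2) + (-0.4)·(4.2) + (-2.4)·(-2.8) + (1.6)·(-2.8)) / 4 = -7.6/4 = -1.9
  S[X_2,X_2] = ((-0.8)·(-0.8) + (2.2)·(2.2) + (4.2)·(4.2) + (-2.8)·(-2.8) + (-2.8)·(-2.8)) / 4 = 38.8/4 = 9.7
  S = [[6.8, -1.9],
 [-1.9, 9.7]].

Step 3 — invert S. det(S) = 6.8·9.7 - (-1.9)² = 62.35.
  S^{-1} = (1/det) · [[d, -b], [-b, a]] = [[0.1556, 0.0305],
 [0.0305, 0.1091]].

Step 4 — quadratic form (x̄ - mu_0)^T · S^{-1} · (x̄ - mu_0):
  S^{-1} · (x̄ - mu_0) = (-0.0048, -0.2277),
  (x̄ - mu_0)^T · [...] = (0.4)·(-0.0048) + (-2.2)·(-0.2277) = 0.4991.

Step 5 — scale by n: T² = 5 · 0.4991 = 2.4956.

T² ≈ 2.4956


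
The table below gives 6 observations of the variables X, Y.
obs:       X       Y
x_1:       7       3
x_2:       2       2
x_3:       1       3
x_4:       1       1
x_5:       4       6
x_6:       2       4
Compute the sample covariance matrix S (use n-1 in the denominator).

Step 1 — column means:
  mean(X) = (7 + 2 + 1 + 1 + 4 + 2) / 6 = 17/6 = 2.8333
  mean(Y) = (3 + 2 + 3 + 1 + 6 + 4) / 6 = 19/6 = 3.1667

Step 2 — sample covariance S[i,j] = (1/(n-1)) · Σ_k (x_{k,i} - mean_i) · (x_{k,j} - mean_j), with n-1 = 5.
  S[X,X] = ((4.1667)·(4.1667) + (-0.8333)·(-0.8333) + (-1.8333)·(-1.8333) + (-1.8333)·(-1.8333) + (1.1667)·(1.1667) + (-0.8333)·(-0.8333)) / 5 = 26.8333/5 = 5.3667
  S[X,Y] = ((4.1667)·(-0.1667) + (-0.8333)·(-1.1667) + (-1.8333)·(-0.1667) + (-1.8333)·(-2.1667) + (1.1667)·(2.8333) + (-0.8333)·(0.8333)) / 5 = 7.1667/5 = 1.4333
  S[Y,Y] = ((-0.1667)·(-0.1667) + (-1.1667)·(-1.1667) + (-0.1667)·(-0.1667) + (-2.1667)·(-2.1667) + (2.8333)·(2.8333) + (0.8333)·(0.8333)) / 5 = 14.8333/5 = 2.9667

S is symmetric (S[j,i] = S[i,j]). Assembling:

S = [[5.3667, 1.4333],
 [1.4333, 2.9667]]


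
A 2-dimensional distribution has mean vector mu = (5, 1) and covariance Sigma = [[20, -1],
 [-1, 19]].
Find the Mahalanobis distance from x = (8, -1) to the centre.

Step 1 — centre the observation: (x - mu) = (3, -2).

Step 2 — invert Sigma. det(Sigma) = 20·19 - (-1)² = 379.
  Sigma^{-1} = (1/det) · [[d, -b], [-b, a]] = [[0.0501, 0.0026],
 [0.0026, 0.0528]].

Step 3 — form the quadratic (x - mu)^T · Sigma^{-1} · (x - mu):
  Sigma^{-1} · (x - mu) = (0.1451, -0.0976).
  (x - mu)^T · [Sigma^{-1} · (x - mu)] = (3)·(0.1451) + (-2)·(-0.0976) = 0.6306.

Step 4 — take square root: d = √(0.6306) ≈ 0.7941.

d(x, mu) = √(0.6306) ≈ 0.7941


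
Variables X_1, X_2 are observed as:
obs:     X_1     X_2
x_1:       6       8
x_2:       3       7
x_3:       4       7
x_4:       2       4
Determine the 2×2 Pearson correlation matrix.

Step 1 — column means:
  mean(X_1) = (6 + 3 + 4 + 2) / 4 = 15/4 = 3.75
  mean(X_2) = (8 + 7 + 7 + 4) / 4 = 26/4 = 6.5

Step 2 — sample variances and covariances s[i,j] = (1/(n-1)) · Σ_k (x_{k,i} - mean_i) · (x_{k,j} - mean_j), with n-1 = 3:
  s[X_1,X_1] = ((2.25)·(2.25) + (-0.75)·(-0.75) + (0.25)·(0.25) + (-1.75)·(-1.75)) / 3 = 8.75/3 = 2.9167
  s[X_1,X_2] = ((2.25)·(1.5) + (-0.75)·(0.5) + (0.25)·(0.5) + (-1.75)·(-2.5)) / 3 = 7.5/3 = 2.5
  s[X_2,X_2] = ((1.5)·(1.5) + (0.5)·(0.5) + (0.5)·(0.5) + (-2.5)·(-2.5)) / 3 = 9/3 = 3
  Sample standard deviations s_i = √(s[i,i]):
  s(X_1) = √(2.9167) = 1.7078
  s(X_2) = √(3) = 1.7321

Step 3 — r_{ij} = s_{ij} / (s_i · s_j):
  r[X_1,X_1] = 1 (diagonal).
  r[X_1,X_2] = 2.5 / (1.7078 · 1.7321) = 2.5 / 2.958 = 0.8452
  r[X_2,X_2] = 1 (diagonal).

R is symmetric with unit diagonal. Assembling:

R = [[1, 0.8452],
 [0.8452, 1]]


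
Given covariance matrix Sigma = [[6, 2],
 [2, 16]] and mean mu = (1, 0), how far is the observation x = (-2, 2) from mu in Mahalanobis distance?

Step 1 — centre the observation: (x - mu) = (-3, 2).

Step 2 — invert Sigma. det(Sigma) = 6·16 - (2)² = 92.
  Sigma^{-1} = (1/det) · [[d, -b], [-b, a]] = [[0.1739, -0.0217],
 [-0.0217, 0.0652]].

Step 3 — form the quadratic (x - mu)^T · Sigma^{-1} · (x - mu):
  Sigma^{-1} · (x - mu) = (-0.5652, 0.1957).
  (x - mu)^T · [Sigma^{-1} · (x - mu)] = (-3)·(-0.5652) + (2)·(0.1957) = 2.087.

Step 4 — take square root: d = √(2.087) ≈ 1.4446.

d(x, mu) = √(2.087) ≈ 1.4446


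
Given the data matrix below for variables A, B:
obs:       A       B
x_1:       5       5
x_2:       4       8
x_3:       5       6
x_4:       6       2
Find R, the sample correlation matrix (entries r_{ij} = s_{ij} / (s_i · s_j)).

Step 1 — column means:
  mean(A) = (5 + 4 + 5 + 6) / 4 = 20/4 = 5
  mean(B) = (5 + 8 + 6 + 2) / 4 = 21/4 = 5.25

Step 2 — sample variances and covariances s[i,j] = (1/(n-1)) · Σ_k (x_{k,i} - mean_i) · (x_{k,j} - mean_j), with n-1 = 3:
  s[A,A] = ((0)·(0) + (-1)·(-1) + (0)·(0) + (1)·(1)) / 3 = 2/3 = 0.6667
  s[A,B] = ((0)·(-0.25) + (-1)·(2.75) + (0)·(0.75) + (1)·(-3.25)) / 3 = -6/3 = -2
  s[B,B] = ((-0.25)·(-0.25) + (2.75)·(2.75) + (0.75)·(0.75) + (-3.25)·(-3.25)) / 3 = 18.75/3 = 6.25
  Sample standard deviations s_i = √(s[i,i]):
  s(A) = √(0.6667) = 0.8165
  s(B) = √(6.25) = 2.5

Step 3 — r_{ij} = s_{ij} / (s_i · s_j):
  r[A,A] = 1 (diagonal).
  r[A,B] = -2 / (0.8165 · 2.5) = -2 / 2.0412 = -0.9798
  r[B,B] = 1 (diagonal).

R is symmetric with unit diagonal. Assembling:

R = [[1, -0.9798],
 [-0.9798, 1]]


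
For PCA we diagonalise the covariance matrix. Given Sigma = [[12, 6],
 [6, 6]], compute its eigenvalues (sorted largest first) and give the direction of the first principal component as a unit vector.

Step 1 — characteristic polynomial of 2×2 Sigma:
  det(Sigma - λI) = λ² - trace · λ + det = 0.
  trace = 12 + 6 = 18, det = 12·6 - (6)² = 36.
Step 2 — discriminant:
  Δ = trace² - 4·det = 324 - 144 = 180.
Step 3 — eigenvalues:
  λ = (trace ± √Δ)/2 = (18 ± 13.4164)/2,
  λ_1 = 15.7082,  λ_2 = 2.2918.

Step 4 — unit eigenvector for λ_1: solve (Sigma - λ_1 I)v = 0. First row:
  (12 - 15.7082)·v_x + (6)·v_y = 0, i.e. (-3.7082)·v_x + (6)·v_y = 0,
  so v ∝ (b, λ_1 - a) = (6, 3.7082) = u.
  ||u|| = √((6)² + (3.7082)²) = √(49.7508) ≈ 7.0534,
  v_1 = u/||u|| ≈ (0.8507, 0.5257) (||v_1|| = 1).

λ_1 = 15.7082,  λ_2 = 2.2918;  v_1 ≈ (0.8507, 0.5257)


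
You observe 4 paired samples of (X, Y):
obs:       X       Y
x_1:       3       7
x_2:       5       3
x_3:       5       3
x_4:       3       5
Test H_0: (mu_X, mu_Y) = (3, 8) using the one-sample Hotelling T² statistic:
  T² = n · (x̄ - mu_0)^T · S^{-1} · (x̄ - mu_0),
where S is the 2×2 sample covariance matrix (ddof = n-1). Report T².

Step 1 — sample mean vector:
  mean(X) = (3 + 5 + 5 + 3) / 4 = 16/4 = 4
  mean(Y) = (7 + 3 + 3 + 5) / 4 = 18/4 = 4.5
  x̄ = (4, 4.5),  deviation x̄ - mu_0 = (4, 4.5) - (3, 8) = (1, -3.5).

Step 2 — sample covariance matrix, S[i,j] = (1/(n-1)) · Σ_k (x_{k,i} - mean_i) · (x_{k,j} - mean_j), divisor n-1 = 3:
  S[X,X] = ((-1)·(-1) + (1)·(1) + (1)·(1) + (-1)·(-1)) / 3 = 4/3 = 1.3333
  S[X,Y] = ((-1)·(2.5) + (1)·(-1.5) + (1)·(-1.5) + (-1)·(0.5)) / 3 = -6/3 = -2
  S[Y,Y] = ((2.5)·(2.5) + (-1.5)·(-1.5) + (-1.5)·(-1.5) + (0.5)·(0.5)) / 3 = 11/3 = 3.6667
  S = [[1.3333, -2],
 [-2, 3.6667]].

Step 3 — invert S. det(S) = 1.3333·3.6667 - (-2)² = 0.8889.
  S^{-1} = (1/det) · [[d, -b], [-b, a]] = [[4.125, 2.25],
 [2.25, 1.5]].

Step 4 — quadratic form (x̄ - mu_0)^T · S^{-1} · (x̄ - mu_0):
  S^{-1} · (x̄ - mu_0) = (-3.75, -3),
  (x̄ - mu_0)^T · [...] = (1)·(-3.75) + (-3.5)·(-3) = 6.75.

Step 5 — scale by n: T² = 4 · 6.75 = 27.

T² ≈ 27


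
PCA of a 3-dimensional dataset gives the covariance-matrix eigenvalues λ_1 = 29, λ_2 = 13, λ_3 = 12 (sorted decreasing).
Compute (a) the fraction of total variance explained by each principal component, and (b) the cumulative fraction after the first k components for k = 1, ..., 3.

Step 1 — total variance = trace(Sigma) = Σ λ_i = 29 + 13 + 12 = 54.

Step 2 — fraction explained by component i = λ_i / Σ λ:
  PC1: 29/54 = 0.537
  PC2: 13/54 = 0.2407
  PC3: 12/54 = 0.2222

Step 3 — cumulative fraction after k components = (λ_1 + ... + λ_k) / Σ λ:
  k = 1: 29/54 = 0.537
  k = 2: (29 + 13)/54 = 42/54 = 0.7778
  k = 3: (29 + 13 + 12)/54 = 54/54 = 1

Summary (fraction, with percent):

explained: PC1 0.537 (53.7%), PC2 0.2407 (24.07%), PC3 0.2222 (22.22%);  cumulative: 0.537, 0.7778, 1


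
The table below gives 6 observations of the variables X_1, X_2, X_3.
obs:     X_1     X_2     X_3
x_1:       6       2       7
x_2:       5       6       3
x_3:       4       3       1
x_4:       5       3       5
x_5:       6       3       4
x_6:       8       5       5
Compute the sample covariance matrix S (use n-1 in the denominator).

Step 1 — column means:
  mean(X_1) = (6 + 5 + 4 + 5 + 6 + 8) / 6 = 34/6 = 5.6667
  mean(X_2) = (2 + 6 + 3 + 3 + 3 + 5) / 6 = 22/6 = 3.6667
  mean(X_3) = (7 + 3 + 1 + 5 + 4 + 5) / 6 = 25/6 = 4.1667

Step 2 — sample covariance S[i,j] = (1/(n-1)) · Σ_k (x_{k,i} - mean_i) · (x_{k,j} - mean_j), with n-1 = 5.
  S[X_1,X_1] = ((0.3333)·(0.3333) + (-0.6667)·(-0.6667) + (-1.6667)·(-1.6667) + (-0.6667)·(-0.6667) + (0.3333)·(0.3333) + (2.3333)·(2.3333)) / 5 = 9.3333/5 = 1.8667
  S[X_1,X_2] = ((0.3333)·(-1.6667) + (-0.6667)·(2.3333) + (-1.6667)·(-0.6667) + (-0.6667)·(-0.6667) + (0.3333)·(-0.6667) + (2.3333)·(1.3333)) / 5 = 2.3333/5 = 0.4667
  S[X_1,X_3] = ((0.3333)·(2.8333) + (-0.6667)·(-1.1667) + (-1.6667)·(-3.1667) + (-0.6667)·(0.8333) + (0.3333)·(-0.1667) + (2.3333)·(0.8333)) / 5 = 8.3333/5 = 1.6667
  S[X_2,X_2] = ((-1.6667)·(-1.6667) + (2.3333)·(2.3333) + (-0.6667)·(-0.6667) + (-0.6667)·(-0.6667) + (-0.6667)·(-0.6667) + (1.3333)·(1.3333)) / 5 = 11.3333/5 = 2.2667
  S[X_2,X_3] = ((-1.6667)·(2.8333) + (2.3333)·(-1.1667) + (-0.6667)·(-3.1667) + (-0.6667)·(0.8333) + (-0.6667)·(-0.1667) + (1.3333)·(0.8333)) / 5 = -4.6667/5 = -0.9333
  S[X_3,X_3] = ((2.8333)·(2.8333) + (-1.1667)·(-1.1667) + (-3.1667)·(-3.1667) + (0.8333)·(0.8333) + (-0.1667)·(-0.1667) + (0.8333)·(0.8333)) / 5 = 20.8333/5 = 4.1667

S is symmetric (S[j,i] = S[i,j]). Assembling:

S = [[1.8667, 0.4667, 1.6667],
 [0.4667, 2.2667, -0.9333],
 [1.6667, -0.9333, 4.1667]]
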